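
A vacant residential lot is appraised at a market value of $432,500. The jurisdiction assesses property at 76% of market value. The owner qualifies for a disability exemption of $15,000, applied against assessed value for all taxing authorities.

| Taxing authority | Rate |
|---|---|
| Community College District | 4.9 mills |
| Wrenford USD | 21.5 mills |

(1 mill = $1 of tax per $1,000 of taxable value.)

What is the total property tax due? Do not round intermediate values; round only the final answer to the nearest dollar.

Assessed value = $432,500 × 0.76 = $328,700
Taxable value = $328,700 − $15,000 = $313,700
Community College District: $313,700 × 0.0049 = $1,537.13
Wrenford USD: $313,700 × 0.0215 = $6,744.55
Total = $1,537.13 + $6,744.55 = $8,281.68

$8,282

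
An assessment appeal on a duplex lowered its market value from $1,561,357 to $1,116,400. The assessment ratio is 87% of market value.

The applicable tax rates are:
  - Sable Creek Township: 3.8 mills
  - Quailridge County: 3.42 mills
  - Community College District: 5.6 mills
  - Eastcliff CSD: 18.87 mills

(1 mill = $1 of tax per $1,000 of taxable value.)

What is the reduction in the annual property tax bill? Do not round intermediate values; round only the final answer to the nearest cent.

Old assessed value = $1,561,357 × 0.87 = $1,358,380.59
New assessed value = $1,116,400 × 0.87 = $971,268
Combined rate = 0.0038 + 0.00342 + 0.0056 + 0.01887 = 0.03169
Old tax = $1,358,380.59 × 0.03169 = $43,047.0808971
New tax = $971,268 × 0.03169 = $30,779.48292
Reduction = $43,047.0808971 − $30,779.48292 = $12,267.5979771

$12,267.60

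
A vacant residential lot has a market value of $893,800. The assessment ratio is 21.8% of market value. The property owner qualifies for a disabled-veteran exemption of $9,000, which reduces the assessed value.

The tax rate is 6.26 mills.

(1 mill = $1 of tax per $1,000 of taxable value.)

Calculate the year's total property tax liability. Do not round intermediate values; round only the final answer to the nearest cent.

Assessed value = $893,800 × 0.218 = $194,848.4
Taxable value = $194,848.4 − $9,000 = $185,848.4
Tax = $185,848.4 × 0.00626 = $1,163.410984

$1,163.41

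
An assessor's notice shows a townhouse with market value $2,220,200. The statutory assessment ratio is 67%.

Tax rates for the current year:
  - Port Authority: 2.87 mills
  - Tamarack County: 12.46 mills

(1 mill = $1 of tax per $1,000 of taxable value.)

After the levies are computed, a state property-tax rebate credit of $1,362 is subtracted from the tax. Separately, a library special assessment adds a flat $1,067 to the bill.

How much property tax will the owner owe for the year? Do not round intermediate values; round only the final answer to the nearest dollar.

Assessed value = $2,220,200 × 0.67 = $1,487,534
Port Authority: $1,487,534 × 0.00287 = $4,269.22258
Tamarack County: $1,487,534 × 0.01246 = $18,534.67364
Levies subtotal = $22,803.89622
After credit = $22,803.89622 − $1,362 = $21,441.89622
Total = $21,441.89622 + $1,067 = $22,508.89622

$22,509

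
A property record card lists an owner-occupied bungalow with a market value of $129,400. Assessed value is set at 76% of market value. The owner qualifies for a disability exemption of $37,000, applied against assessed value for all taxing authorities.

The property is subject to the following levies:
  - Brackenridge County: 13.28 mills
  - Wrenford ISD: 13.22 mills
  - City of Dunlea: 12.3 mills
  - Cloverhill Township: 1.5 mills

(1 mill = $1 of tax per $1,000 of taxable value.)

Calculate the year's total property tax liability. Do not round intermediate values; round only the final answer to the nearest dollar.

$2,472

Assessed value = $129,400 × 0.76 = $98,344
Taxable value = $98,344 − $37,000 = $61,344
Brackenridge County: $61,344 × 0.01328 = $814.64832
Wrenford ISD: $61,344 × 0.01322 = $810.96768
City of Dunlea: $61,344 × 0.0123 = $754.5312
Cloverhill Township: $61,344 × 0.0015 = $92.016
Total = $814.64832 + $810.96768 + $754.5312 + $92.016 = $2,472.1632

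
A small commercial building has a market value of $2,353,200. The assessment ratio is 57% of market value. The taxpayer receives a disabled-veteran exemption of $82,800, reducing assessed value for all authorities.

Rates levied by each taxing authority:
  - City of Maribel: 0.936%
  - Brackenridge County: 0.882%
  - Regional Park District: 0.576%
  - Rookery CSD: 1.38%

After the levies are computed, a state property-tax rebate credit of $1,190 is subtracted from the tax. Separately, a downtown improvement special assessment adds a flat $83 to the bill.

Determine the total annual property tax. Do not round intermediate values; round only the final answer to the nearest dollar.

Assessed value = $2,353,200 × 0.57 = $1,341,324
Taxable value = $1,341,324 − $82,800 = $1,258,524
City of Maribel: $1,258,524 × 0.00936 = $11,779.78464
Brackenridge County: $1,258,524 × 0.00882 = $11,100.18168
Regional Park District: $1,258,524 × 0.00576 = $7,249.09824
Rookery CSD: $1,258,524 × 0.0138 = $17,367.6312
Levies subtotal = $47,496.69576
After credit = $47,496.69576 − $1,190 = $46,306.69576
Total = $46,306.69576 + $83 = $46,389.69576

$46,390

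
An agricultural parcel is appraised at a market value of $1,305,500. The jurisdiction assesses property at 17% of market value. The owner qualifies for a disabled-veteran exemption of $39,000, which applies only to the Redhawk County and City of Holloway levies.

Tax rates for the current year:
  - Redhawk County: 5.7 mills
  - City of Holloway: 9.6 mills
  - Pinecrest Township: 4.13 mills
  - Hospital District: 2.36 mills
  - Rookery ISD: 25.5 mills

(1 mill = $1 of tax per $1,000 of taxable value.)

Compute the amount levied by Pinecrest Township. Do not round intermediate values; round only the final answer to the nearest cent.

Assessed value = $1,305,500 × 0.17 = $221,935
Pinecrest Township taxable value = $221,935 (exemption does not apply)
Pinecrest Township levy = $221,935 × 0.00413 = $916.59155

$916.59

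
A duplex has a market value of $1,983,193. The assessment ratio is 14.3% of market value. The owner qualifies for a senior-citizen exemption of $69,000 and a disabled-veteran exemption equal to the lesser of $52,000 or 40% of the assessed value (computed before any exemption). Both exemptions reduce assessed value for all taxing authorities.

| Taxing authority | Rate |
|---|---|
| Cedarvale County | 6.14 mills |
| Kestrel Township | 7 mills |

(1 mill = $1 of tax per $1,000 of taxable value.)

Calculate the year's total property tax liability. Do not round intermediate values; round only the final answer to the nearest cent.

Assessed value = $1,983,193 × 0.143 = $283,596.599
Disabled-veteran exemption = min($52,000, 40% × $283,596.599) = min($52,000, $113,438.6396) = $52,000 (dollar cap binds)
Taxable value = $283,596.599 − $69,000 − $52,000 = $162,596.599
Cedarvale County: $162,596.599 × 0.00614 = $998.34311786
Kestrel Township: $162,596.599 × 0.007 = $1,138.176193
Total = $2,136.51931086

$2,136.52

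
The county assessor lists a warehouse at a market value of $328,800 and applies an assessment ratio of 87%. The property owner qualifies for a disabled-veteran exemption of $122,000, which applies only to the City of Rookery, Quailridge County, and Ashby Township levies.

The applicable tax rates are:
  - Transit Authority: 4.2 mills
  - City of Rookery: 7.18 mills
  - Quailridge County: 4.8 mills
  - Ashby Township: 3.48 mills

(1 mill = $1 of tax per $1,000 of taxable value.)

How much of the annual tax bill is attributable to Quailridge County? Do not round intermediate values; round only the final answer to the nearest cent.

Assessed value = $328,800 × 0.87 = $286,056
Quailridge County taxable value = $286,056 − $122,000 = $164,056
Quailridge County levy = $164,056 × 0.0048 = $787.4688

$787.47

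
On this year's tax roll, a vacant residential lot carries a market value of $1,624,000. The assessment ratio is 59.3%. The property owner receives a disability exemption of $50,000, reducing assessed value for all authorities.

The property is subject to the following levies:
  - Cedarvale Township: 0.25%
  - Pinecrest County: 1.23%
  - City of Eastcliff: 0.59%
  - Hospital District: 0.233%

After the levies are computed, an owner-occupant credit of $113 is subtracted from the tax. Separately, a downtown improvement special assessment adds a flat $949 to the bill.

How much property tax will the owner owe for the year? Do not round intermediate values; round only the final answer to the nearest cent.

Assessed value = $1,624,000 × 0.593 = $963,032
Taxable value = $963,032 − $50,000 = $913,032
Cedarvale Township: $913,032 × 0.0025 = $2,282.58
Pinecrest County: $913,032 × 0.0123 = $11,230.2936
City of Eastcliff: $913,032 × 0.0059 = $5,386.8888
Hospital District: $913,032 × 0.00233 = $2,127.36456
Levies subtotal = $21,027.12696
After credit = $21,027.12696 − $113 = $20,914.12696
Total = $20,914.12696 + $949 = $21,863.12696

$21,863.13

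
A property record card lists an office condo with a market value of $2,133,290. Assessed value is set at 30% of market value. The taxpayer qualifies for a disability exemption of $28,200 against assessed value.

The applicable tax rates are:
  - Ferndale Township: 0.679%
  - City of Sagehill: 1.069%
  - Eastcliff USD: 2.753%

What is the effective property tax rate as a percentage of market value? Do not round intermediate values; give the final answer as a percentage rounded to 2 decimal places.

1.29%

Assessed value = $2,133,290 × 0.3 = $639,987
Taxable value = $639,987 − $28,200 = $611,787
Ferndale Township: $611,787 × 0.00679 = $4,154.03373
City of Sagehill: $611,787 × 0.01069 = $6,540.00303
Eastcliff USD: $611,787 × 0.02753 = $16,842.49611
Total tax = $27,536.53287
Effective rate = $27,536.53287 ÷ $2,133,290 = 1.29% of market value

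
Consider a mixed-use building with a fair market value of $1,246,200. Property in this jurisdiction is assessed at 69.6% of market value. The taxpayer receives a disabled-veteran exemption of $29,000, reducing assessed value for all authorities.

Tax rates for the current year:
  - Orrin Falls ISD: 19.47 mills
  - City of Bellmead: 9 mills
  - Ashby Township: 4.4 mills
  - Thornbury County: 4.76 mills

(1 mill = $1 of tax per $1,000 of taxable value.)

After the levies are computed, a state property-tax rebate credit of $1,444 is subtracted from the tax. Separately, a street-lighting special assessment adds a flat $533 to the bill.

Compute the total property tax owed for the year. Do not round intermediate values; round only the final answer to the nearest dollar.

$30,636

Assessed value = $1,246,200 × 0.696 = $867,355.2
Taxable value = $867,355.2 − $29,000 = $838,355.2
Orrin Falls ISD: $838,355.2 × 0.01947 = $16,322.775744
City of Bellmead: $838,355.2 × 0.009 = $7,545.1968
Ashby Township: $838,355.2 × 0.0044 = $3,688.76288
Thornbury County: $838,355.2 × 0.00476 = $3,990.570752
Levies subtotal = $31,547.306176
After credit = $31,547.306176 − $1,444 = $30,103.306176
Total = $30,103.306176 + $533 = $30,636.306176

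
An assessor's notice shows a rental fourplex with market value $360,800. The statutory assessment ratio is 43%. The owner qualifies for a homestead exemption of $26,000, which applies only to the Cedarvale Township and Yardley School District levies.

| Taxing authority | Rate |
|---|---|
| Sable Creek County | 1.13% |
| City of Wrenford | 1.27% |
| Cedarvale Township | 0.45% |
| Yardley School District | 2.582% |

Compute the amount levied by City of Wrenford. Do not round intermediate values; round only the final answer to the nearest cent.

Assessed value = $360,800 × 0.43 = $155,144
City of Wrenford taxable value = $155,144 (exemption does not apply)
City of Wrenford levy = $155,144 × 0.0127 = $1,970.3288

$1,970.33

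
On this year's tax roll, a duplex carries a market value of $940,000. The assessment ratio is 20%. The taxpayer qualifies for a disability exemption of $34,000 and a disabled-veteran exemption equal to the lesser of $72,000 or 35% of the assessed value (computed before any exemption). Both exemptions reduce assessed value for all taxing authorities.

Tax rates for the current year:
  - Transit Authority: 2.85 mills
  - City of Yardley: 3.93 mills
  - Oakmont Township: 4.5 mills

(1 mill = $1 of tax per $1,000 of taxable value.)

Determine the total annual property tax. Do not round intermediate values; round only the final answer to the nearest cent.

Assessed value = $940,000 × 0.2 = $188,000
Disabled-veteran exemption = min($72,000, 35% × $188,000) = min($72,000, $65,800) = $65,800 (percentage binds)
Taxable value = $188,000 − $34,000 − $65,800 = $88,200
Transit Authority: $88,200 × 0.00285 = $251.37
City of Yardley: $88,200 × 0.00393 = $346.626
Oakmont Township: $88,200 × 0.0045 = $396.9
Total = $994.896

$994.90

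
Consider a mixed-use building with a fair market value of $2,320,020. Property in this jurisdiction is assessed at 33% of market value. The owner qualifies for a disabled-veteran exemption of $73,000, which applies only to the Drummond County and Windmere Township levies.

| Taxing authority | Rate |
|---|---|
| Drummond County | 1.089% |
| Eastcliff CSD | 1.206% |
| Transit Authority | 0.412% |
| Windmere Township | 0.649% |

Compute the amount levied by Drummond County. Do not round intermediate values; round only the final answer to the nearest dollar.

Assessed value = $2,320,020 × 0.33 = $765,606.6
Drummond County taxable value = $765,606.6 − $73,000 = $692,606.6
Drummond County levy = $692,606.6 × 0.01089 = $7,542.485874

$7,542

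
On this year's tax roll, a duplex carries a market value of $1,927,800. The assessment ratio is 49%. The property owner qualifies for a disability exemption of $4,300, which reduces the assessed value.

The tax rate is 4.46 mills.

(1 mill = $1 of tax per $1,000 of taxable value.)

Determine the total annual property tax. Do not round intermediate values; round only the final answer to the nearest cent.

Assessed value = $1,927,800 × 0.49 = $944,622
Taxable value = $944,622 − $4,300 = $940,322
Tax = $940,322 × 0.00446 = $4,193.83612

$4,193.84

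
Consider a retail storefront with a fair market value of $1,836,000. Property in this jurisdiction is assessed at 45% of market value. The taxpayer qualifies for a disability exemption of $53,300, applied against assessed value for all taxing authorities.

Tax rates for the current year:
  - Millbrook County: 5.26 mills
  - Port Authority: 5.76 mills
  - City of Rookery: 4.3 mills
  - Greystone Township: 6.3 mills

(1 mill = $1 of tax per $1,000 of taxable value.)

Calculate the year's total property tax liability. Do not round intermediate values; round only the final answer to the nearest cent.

Assessed value = $1,836,000 × 0.45 = $826,200
Taxable value = $826,200 − $53,300 = $772,900
Millbrook County: $772,900 × 0.00526 = $4,065.454
Port Authority: $772,900 × 0.00576 = $4,451.904
City of Rookery: $772,900 × 0.0043 = $3,323.47
Greystone Township: $772,900 × 0.0063 = $4,869.27
Total = $4,065.454 + $4,451.904 + $3,323.47 + $4,869.27 = $16,710.098

$16,710.10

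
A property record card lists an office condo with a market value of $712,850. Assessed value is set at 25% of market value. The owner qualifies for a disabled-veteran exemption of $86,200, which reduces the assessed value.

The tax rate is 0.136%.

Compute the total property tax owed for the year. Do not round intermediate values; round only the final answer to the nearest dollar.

$125

Assessed value = $712,850 × 0.25 = $178,212.5
Taxable value = $178,212.5 − $86,200 = $92,012.5
Tax = $92,012.5 × 0.00136 = $125.137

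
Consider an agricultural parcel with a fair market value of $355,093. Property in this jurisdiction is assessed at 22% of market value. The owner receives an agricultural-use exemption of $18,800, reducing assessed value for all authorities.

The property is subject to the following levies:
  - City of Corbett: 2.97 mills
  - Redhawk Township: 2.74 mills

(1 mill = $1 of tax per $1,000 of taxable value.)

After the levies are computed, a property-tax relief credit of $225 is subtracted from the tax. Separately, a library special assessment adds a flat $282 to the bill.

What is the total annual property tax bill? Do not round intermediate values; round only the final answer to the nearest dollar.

Assessed value = $355,093 × 0.22 = $78,120.46
Taxable value = $78,120.46 − $18,800 = $59,320.46
City of Corbett: $59,320.46 × 0.00297 = $176.1817662
Redhawk Township: $59,320.46 × 0.00274 = $162.5380604
Levies subtotal = $338.7198266
After credit = $338.7198266 − $225 = $113.7198266
Total = $113.7198266 + $282 = $395.7198266

$396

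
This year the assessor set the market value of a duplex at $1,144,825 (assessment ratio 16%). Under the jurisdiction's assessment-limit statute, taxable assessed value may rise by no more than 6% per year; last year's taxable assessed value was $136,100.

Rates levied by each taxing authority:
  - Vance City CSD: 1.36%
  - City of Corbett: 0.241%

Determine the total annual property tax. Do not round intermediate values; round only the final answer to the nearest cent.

Uncapped assessed value = $1,144,825 × 0.16 = $183,172
Cap limit = $136,100 × 1.06 = $144,266
Taxable assessed value = min($183,172, $144,266) = $144,266 (cap binds)
Vance City CSD: $144,266 × 0.0136 = $1,962.0176
City of Corbett: $144,266 × 0.00241 = $347.68106
Total = $2,309.69866

$2,309.70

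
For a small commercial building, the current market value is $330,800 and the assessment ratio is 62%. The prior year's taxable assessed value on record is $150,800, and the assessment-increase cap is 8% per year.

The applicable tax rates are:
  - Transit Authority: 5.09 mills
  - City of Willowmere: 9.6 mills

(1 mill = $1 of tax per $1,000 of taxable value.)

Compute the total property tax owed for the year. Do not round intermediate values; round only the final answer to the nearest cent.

Uncapped assessed value = $330,800 × 0.62 = $205,096
Cap limit = $150,800 × 1.08 = $162,864
Taxable assessed value = min($205,096, $162,864) = $162,864 (cap binds)
Transit Authority: $162,864 × 0.00509 = $828.97776
City of Willowmere: $162,864 × 0.0096 = $1,563.4944
Total = $2,392.47216

$2,392.47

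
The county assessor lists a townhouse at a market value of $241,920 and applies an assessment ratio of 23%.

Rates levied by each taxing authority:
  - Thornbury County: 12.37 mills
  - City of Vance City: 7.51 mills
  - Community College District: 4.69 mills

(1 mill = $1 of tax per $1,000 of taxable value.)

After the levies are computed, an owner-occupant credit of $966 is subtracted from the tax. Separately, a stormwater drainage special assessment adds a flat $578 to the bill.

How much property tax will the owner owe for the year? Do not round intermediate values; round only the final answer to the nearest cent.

$979.11

Assessed value = $241,920 × 0.23 = $55,641.6
Thornbury County: $55,641.6 × 0.01237 = $688.286592
City of Vance City: $55,641.6 × 0.00751 = $417.868416
Community College District: $55,641.6 × 0.00469 = $260.959104
Levies subtotal = $1,367.114112
After credit = $1,367.114112 − $966 = $401.114112
Total = $401.114112 + $578 = $979.114112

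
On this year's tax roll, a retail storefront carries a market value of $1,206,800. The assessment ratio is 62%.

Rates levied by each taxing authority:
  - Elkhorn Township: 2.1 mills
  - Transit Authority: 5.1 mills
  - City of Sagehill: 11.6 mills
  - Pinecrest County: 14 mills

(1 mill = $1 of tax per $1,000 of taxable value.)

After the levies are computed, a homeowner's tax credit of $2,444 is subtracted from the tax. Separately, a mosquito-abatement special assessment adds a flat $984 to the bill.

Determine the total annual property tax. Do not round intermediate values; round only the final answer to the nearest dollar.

Assessed value = $1,206,800 × 0.62 = $748,216
Elkhorn Township: $748,216 × 0.0021 = $1,571.2536
Transit Authority: $748,216 × 0.0051 = $3,815.9016
City of Sagehill: $748,216 × 0.0116 = $8,679.3056
Pinecrest County: $748,216 × 0.014 = $10,475.024
Levies subtotal = $24,541.4848
After credit = $24,541.4848 − $2,444 = $22,097.4848
Total = $22,097.4848 + $984 = $23,081.4848

$23,081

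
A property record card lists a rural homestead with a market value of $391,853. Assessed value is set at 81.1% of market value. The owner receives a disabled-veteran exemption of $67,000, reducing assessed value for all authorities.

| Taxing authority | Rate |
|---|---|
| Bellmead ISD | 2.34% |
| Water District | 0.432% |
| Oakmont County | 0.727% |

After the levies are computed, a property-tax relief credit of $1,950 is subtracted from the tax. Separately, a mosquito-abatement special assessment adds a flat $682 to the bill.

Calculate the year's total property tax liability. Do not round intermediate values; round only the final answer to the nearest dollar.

Assessed value = $391,853 × 0.811 = $317,792.783
Taxable value = $317,792.783 − $67,000 = $250,792.783
Bellmead ISD: $250,792.783 × 0.0234 = $5,868.5511222
Water District: $250,792.783 × 0.00432 = $1,083.42482256
Oakmont County: $250,792.783 × 0.00727 = $1,823.26353241
Levies subtotal = $8,775.23947717
After credit = $8,775.23947717 − $1,950 = $6,825.23947717
Total = $6,825.23947717 + $682 = $7,507.23947717

$7,507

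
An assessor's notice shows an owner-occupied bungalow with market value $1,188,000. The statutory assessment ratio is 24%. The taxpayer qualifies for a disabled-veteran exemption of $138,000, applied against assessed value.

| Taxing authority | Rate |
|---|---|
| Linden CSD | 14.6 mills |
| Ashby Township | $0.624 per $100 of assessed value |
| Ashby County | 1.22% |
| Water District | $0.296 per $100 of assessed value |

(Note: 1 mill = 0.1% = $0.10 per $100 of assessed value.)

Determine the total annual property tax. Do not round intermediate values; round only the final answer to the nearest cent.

$5,296.32

Assessed value = $1,188,000 × 0.24 = $285,120
Taxable value = $285,120 − $138,000 = $147,120
Linden CSD: $147,120 × 0.0146 = $2,147.952
Ashby Township: $147,120 × 0.00624 = $918.0288
Ashby County: $147,120 × 0.0122 = $1,794.864
Water District: $147,120 × 0.00296 = $435.4752
Total = $5,296.32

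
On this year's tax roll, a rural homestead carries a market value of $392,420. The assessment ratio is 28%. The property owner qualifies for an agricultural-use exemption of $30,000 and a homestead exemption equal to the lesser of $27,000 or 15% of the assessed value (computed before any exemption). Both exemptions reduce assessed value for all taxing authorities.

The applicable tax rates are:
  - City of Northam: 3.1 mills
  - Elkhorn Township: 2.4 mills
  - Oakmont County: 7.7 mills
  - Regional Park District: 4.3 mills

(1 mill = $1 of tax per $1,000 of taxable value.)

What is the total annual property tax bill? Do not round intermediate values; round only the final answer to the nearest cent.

Assessed value = $392,420 × 0.28 = $109,877.6
Homestead exemption = min($27,000, 15% × $109,877.6) = min($27,000, $16,481.64) = $16,481.64 (percentage binds)
Taxable value = $109,877.6 − $30,000 − $16,481.64 = $63,395.96
City of Northam: $63,395.96 × 0.0031 = $196.527476
Elkhorn Township: $63,395.96 × 0.0024 = $152.150304
Oakmont County: $63,395.96 × 0.0077 = $488.148892
Regional Park District: $63,395.96 × 0.0043 = $272.602628
Total = $1,109.4293

$1,109.43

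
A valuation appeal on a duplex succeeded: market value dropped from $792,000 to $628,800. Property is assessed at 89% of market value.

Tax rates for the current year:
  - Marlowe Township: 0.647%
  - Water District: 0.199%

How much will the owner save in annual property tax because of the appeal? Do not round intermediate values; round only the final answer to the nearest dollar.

$1,229

Old assessed value = $792,000 × 0.89 = $704,880
New assessed value = $628,800 × 0.89 = $559,632
Combined rate = 0.00647 + 0.00199 = 0.00846
Old tax = $704,880 × 0.00846 = $5,963.2848
New tax = $559,632 × 0.00846 = $4,734.48672
Reduction = $5,963.2848 − $4,734.48672 = $1,228.79808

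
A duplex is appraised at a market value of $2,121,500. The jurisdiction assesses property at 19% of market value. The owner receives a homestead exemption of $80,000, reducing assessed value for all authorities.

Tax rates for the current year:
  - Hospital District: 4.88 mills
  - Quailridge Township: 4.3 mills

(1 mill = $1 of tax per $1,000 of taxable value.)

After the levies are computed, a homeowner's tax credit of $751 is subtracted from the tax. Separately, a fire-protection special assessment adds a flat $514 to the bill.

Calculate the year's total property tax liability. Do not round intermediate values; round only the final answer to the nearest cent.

Assessed value = $2,121,500 × 0.19 = $403,085
Taxable value = $403,085 − $80,000 = $323,085
Hospital District: $323,085 × 0.00488 = $1,576.6548
Quailridge Township: $323,085 × 0.0043 = $1,389.2655
Levies subtotal = $2,965.9203
After credit = $2,965.9203 − $751 = $2,214.9203
Total = $2,214.9203 + $514 = $2,728.9203

$2,728.92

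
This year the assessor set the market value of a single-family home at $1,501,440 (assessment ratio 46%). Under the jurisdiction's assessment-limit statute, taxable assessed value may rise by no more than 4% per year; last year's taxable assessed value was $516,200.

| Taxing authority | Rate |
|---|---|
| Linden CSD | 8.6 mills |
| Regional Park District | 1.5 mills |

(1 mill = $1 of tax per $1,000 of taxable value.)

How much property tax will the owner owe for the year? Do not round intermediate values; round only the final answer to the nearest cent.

Uncapped assessed value = $1,501,440 × 0.46 = $690,662.4
Cap limit = $516,200 × 1.04 = $536,848
Taxable assessed value = min($690,662.4, $536,848) = $536,848 (cap binds)
Linden CSD: $536,848 × 0.0086 = $4,616.8928
Regional Park District: $536,848 × 0.0015 = $805.272
Total = $5,422.1648

$5,422.16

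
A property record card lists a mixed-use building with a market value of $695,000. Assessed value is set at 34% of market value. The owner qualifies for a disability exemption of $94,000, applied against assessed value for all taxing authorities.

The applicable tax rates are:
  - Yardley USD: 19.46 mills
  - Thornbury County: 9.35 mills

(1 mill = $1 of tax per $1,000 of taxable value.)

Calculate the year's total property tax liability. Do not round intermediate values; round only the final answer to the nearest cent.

$4,099.66

Assessed value = $695,000 × 0.34 = $236,300
Taxable value = $236,300 − $94,000 = $142,300
Yardley USD: $142,300 × 0.01946 = $2,769.158
Thornbury County: $142,300 × 0.00935 = $1,330.505
Total = $2,769.158 + $1,330.505 = $4,099.663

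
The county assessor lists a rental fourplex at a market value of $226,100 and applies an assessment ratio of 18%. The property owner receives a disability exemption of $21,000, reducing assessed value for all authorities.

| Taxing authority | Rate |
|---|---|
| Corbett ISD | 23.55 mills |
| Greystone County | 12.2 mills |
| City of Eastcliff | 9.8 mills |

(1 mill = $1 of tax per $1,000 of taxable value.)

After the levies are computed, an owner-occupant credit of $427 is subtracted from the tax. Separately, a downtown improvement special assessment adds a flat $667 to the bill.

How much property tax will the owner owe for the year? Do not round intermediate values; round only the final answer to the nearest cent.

Assessed value = $226,100 × 0.18 = $40,698
Taxable value = $40,698 − $21,000 = $19,698
Corbett ISD: $19,698 × 0.02355 = $463.8879
Greystone County: $19,698 × 0.0122 = $240.3156
City of Eastcliff: $19,698 × 0.0098 = $193.0404
Levies subtotal = $897.2439
After credit = $897.2439 − $427 = $470.2439
Total = $470.2439 + $667 = $1,137.2439

$1,137.24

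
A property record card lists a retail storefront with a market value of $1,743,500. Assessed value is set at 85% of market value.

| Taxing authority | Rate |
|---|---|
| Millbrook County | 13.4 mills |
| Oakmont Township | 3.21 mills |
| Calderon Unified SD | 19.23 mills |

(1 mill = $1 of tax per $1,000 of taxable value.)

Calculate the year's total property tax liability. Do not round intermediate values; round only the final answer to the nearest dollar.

Assessed value = $1,743,500 × 0.85 = $1,481,975
Millbrook County: $1,481,975 × 0.0134 = $19,858.465
Oakmont Township: $1,481,975 × 0.00321 = $4,757.13975
Calderon Unified SD: $1,481,975 × 0.01923 = $28,498.37925
Total = $19,858.465 + $4,757.13975 + $28,498.37925 = $53,113.984

$53,114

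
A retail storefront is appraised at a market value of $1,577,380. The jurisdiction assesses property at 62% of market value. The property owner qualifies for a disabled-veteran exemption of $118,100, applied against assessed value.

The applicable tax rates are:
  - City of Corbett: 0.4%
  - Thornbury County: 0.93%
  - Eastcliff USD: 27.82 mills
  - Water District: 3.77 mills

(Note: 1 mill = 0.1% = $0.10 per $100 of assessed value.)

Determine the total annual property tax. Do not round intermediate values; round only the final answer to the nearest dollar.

$38,600

Assessed value = $1,577,380 × 0.62 = $977,975.6
Taxable value = $977,975.6 − $118,100 = $859,875.6
City of Corbett: $859,875.6 × 0.004 = $3,439.5024
Thornbury County: $859,875.6 × 0.0093 = $7,996.84308
Eastcliff USD: $859,875.6 × 0.02782 = $23,921.739192
Water District: $859,875.6 × 0.00377 = $3,241.731012
Total = $38,599.815684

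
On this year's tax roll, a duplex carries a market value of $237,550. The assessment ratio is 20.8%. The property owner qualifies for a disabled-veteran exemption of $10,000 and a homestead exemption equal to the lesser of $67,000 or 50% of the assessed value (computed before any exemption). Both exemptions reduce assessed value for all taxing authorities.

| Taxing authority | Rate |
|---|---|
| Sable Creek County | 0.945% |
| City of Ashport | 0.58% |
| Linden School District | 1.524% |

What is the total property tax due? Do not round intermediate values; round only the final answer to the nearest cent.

$448.36

Assessed value = $237,550 × 0.208 = $49,410.4
Homestead exemption = min($67,000, 50% × $49,410.4) = min($67,000, $24,705.2) = $24,705.2 (percentage binds)
Taxable value = $49,410.4 − $10,000 − $24,705.2 = $14,705.2
Sable Creek County: $14,705.2 × 0.00945 = $138.96414
City of Ashport: $14,705.2 × 0.0058 = $85.29016
Linden School District: $14,705.2 × 0.01524 = $224.107248
Total = $448.361548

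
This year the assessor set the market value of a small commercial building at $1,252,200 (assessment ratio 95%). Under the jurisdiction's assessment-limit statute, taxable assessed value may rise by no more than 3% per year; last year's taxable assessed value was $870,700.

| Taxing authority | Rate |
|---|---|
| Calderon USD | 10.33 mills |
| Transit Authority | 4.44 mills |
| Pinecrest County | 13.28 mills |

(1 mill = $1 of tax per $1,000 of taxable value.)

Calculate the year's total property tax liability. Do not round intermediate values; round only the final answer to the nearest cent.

$25,155.83

Uncapped assessed value = $1,252,200 × 0.95 = $1,189,590
Cap limit = $870,700 × 1.03 = $896,821
Taxable assessed value = min($1,189,590, $896,821) = $896,821 (cap binds)
Calderon USD: $896,821 × 0.01033 = $9,264.16093
Transit Authority: $896,821 × 0.00444 = $3,981.88524
Pinecrest County: $896,821 × 0.01328 = $11,909.78288
Total = $25,155.82905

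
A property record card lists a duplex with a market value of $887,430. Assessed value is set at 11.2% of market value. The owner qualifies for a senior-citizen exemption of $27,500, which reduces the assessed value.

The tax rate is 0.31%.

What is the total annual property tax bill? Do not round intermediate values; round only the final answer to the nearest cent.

$222.87

Assessed value = $887,430 × 0.112 = $99,392.16
Taxable value = $99,392.16 − $27,500 = $71,892.16
Tax = $71,892.16 × 0.0031 = $222.865696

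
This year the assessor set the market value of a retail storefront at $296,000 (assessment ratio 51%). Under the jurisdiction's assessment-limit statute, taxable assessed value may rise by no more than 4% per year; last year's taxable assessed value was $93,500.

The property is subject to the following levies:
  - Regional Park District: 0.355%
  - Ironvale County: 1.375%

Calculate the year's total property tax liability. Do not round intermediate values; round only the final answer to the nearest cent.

$1,682.25

Uncapped assessed value = $296,000 × 0.51 = $150,960
Cap limit = $93,500 × 1.04 = $97,240
Taxable assessed value = min($150,960, $97,240) = $97,240 (cap binds)
Regional Park District: $97,240 × 0.00355 = $345.202
Ironvale County: $97,240 × 0.01375 = $1,337.05
Total = $1,682.252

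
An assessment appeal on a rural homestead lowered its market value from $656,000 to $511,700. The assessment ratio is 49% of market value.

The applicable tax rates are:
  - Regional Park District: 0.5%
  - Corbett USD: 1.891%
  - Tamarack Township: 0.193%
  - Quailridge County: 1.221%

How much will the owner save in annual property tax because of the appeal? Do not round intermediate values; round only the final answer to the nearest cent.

Old assessed value = $656,000 × 0.49 = $321,440
New assessed value = $511,700 × 0.49 = $250,733
Combined rate = 0.005 + 0.01891 + 0.00193 + 0.01221 = 0.03805
Old tax = $321,440 × 0.03805 = $12,230.792
New tax = $250,733 × 0.03805 = $9,540.39065
Reduction = $12,230.792 − $9,540.39065 = $2,690.40135

$2,690.40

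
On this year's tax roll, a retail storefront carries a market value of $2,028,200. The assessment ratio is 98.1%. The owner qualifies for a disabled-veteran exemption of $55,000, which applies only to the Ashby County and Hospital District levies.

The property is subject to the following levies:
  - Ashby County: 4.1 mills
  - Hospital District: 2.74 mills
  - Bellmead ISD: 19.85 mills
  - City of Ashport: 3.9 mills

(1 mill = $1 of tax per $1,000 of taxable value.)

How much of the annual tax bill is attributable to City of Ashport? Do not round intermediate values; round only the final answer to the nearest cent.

Assessed value = $2,028,200 × 0.981 = $1,989,664.2
City of Ashport taxable value = $1,989,664.2 (exemption does not apply)
City of Ashport levy = $1,989,664.2 × 0.0039 = $7,759.69038

$7,759.69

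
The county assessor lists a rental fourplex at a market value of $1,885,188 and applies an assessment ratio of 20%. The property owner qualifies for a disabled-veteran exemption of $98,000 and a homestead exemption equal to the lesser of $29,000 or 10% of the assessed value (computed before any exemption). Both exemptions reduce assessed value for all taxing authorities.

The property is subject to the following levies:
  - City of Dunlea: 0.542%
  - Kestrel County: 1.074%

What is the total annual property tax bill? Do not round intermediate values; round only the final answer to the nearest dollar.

$4,041

Assessed value = $1,885,188 × 0.2 = $377,037.6
Homestead exemption = min($29,000, 10% × $377,037.6) = min($29,000, $37,703.76) = $29,000 (dollar cap binds)
Taxable value = $377,037.6 − $98,000 − $29,000 = $250,037.6
City of Dunlea: $250,037.6 × 0.00542 = $1,355.203792
Kestrel County: $250,037.6 × 0.01074 = $2,685.403824
Total = $4,040.607616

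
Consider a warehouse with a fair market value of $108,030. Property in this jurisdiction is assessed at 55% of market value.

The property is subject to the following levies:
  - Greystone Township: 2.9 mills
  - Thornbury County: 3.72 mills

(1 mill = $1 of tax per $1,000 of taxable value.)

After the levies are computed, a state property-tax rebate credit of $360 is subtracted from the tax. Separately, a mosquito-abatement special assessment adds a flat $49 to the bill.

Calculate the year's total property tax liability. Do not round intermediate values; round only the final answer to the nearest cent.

Assessed value = $108,030 × 0.55 = $59,416.5
Greystone Township: $59,416.5 × 0.0029 = $172.30785
Thornbury County: $59,416.5 × 0.00372 = $221.02938
Levies subtotal = $393.33723
After credit = $393.33723 − $360 = $33.33723
Total = $33.33723 + $49 = $82.33723

$82.34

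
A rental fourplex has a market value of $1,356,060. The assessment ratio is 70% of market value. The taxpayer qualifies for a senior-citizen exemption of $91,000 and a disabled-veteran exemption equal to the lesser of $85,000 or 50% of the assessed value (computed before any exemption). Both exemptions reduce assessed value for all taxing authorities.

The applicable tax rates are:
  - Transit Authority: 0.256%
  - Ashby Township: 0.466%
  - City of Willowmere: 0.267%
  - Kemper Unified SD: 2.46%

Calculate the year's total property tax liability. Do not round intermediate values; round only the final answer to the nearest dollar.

Assessed value = $1,356,060 × 0.7 = $949,242
Disabled-veteran exemption = min($85,000, 50% × $949,242) = min($85,000, $474,621) = $85,000 (dollar cap binds)
Taxable value = $949,242 − $91,000 − $85,000 = $773,242
Transit Authority: $773,242 × 0.00256 = $1,979.49952
Ashby Township: $773,242 × 0.00466 = $3,603.30772
City of Willowmere: $773,242 × 0.00267 = $2,064.55614
Kemper Unified SD: $773,242 × 0.0246 = $19,021.7532
Total = $26,669.11658

$26,669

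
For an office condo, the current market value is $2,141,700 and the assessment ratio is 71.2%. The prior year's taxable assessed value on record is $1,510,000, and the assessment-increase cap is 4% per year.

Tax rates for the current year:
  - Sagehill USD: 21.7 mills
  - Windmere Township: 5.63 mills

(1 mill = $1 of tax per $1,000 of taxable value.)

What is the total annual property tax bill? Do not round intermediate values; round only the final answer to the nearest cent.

$41,675.25

Uncapped assessed value = $2,141,700 × 0.712 = $1,524,890.4
Cap limit = $1,510,000 × 1.04 = $1,570,400
Taxable assessed value = min($1,524,890.4, $1,570,400) = $1,524,890.4 (cap does not bind)
Sagehill USD: $1,524,890.4 × 0.0217 = $33,090.12168
Windmere Township: $1,524,890.4 × 0.00563 = $8,585.132952
Total = $41,675.254632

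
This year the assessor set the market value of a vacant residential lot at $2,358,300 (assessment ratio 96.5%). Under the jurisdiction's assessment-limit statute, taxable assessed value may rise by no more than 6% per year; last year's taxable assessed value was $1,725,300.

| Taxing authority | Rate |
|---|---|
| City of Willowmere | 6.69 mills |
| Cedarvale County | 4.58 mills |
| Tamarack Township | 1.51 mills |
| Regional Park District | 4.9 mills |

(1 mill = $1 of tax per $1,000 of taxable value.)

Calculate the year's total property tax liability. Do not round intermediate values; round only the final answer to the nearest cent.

$32,333.50

Uncapped assessed value = $2,358,300 × 0.965 = $2,275,759.5
Cap limit = $1,725,300 × 1.06 = $1,828,818
Taxable assessed value = min($2,275,759.5, $1,828,818) = $1,828,818 (cap binds)
City of Willowmere: $1,828,818 × 0.00669 = $12,234.79242
Cedarvale County: $1,828,818 × 0.00458 = $8,375.98644
Tamarack Township: $1,828,818 × 0.00151 = $2,761.51518
Regional Park District: $1,828,818 × 0.0049 = $8,961.2082
Total = $32,333.50224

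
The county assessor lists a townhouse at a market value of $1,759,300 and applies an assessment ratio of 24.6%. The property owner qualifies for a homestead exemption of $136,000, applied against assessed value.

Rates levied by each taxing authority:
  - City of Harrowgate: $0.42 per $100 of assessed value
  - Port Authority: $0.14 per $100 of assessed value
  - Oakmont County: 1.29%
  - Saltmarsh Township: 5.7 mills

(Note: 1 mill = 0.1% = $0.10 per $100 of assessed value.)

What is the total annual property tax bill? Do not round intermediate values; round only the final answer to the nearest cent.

Assessed value = $1,759,300 × 0.246 = $432,787.8
Taxable value = $432,787.8 − $136,000 = $296,787.8
City of Harrowgate: $296,787.8 × 0.0042 = $1,246.50876
Port Authority: $296,787.8 × 0.0014 = $415.50292
Oakmont County: $296,787.8 × 0.0129 = $3,828.56262
Saltmarsh Township: $296,787.8 × 0.0057 = $1,691.69046
Total = $7,182.26476

$7,182.26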